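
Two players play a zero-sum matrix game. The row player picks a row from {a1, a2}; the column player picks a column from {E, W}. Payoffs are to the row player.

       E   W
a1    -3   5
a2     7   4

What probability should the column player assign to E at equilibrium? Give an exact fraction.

1/11

Row minima: a1 → -3, a2 → 4; maximin = 4.
Column maxima: E → 7, W → 5; minimax = 5.
4 ≠ 5, so there is no saddle point; optimal play is mixed.
Let the row player play a1 with probability p. Expected payoff against E: (-3)p + 7(1−p) = −10p + 7; against W: 5p + 4(1−p) = p + 4.
Setting these equal: −10p + 7 = p + 4 ⇒ −11p = -3 ⇒ p = 3/11, and the value is (-10)·(3/11) + 7 = 47/11.
For the column player: with q = P(E), equating a1's and a2's payoffs gives −8q + 5 = 3q + 4 ⇒ q = 1/11.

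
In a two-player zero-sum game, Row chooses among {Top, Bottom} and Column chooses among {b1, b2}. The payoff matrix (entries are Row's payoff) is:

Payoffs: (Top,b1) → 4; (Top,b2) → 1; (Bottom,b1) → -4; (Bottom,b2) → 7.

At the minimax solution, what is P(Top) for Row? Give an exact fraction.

Row minima: Top → 1, Bottom → -4; maximin = 1.
Column maxima: b1 → 4, b2 → 7; minimax = 4.
1 ≠ 4, so there is no saddle point; optimal play is mixed.
Let Row play Top with probability p. Expected payoff against b1: 4p + (-4)(1−p) = 8p − 4; against b2: 1p + 7(1−p) = −6p + 7.
Setting these equal: 8p − 4 = −6p + 7 ⇒ 14p = 11 ⇒ p = 11/14, and the value is (8)·(11/14) − 4 = 16/7.
For Column: with q = P(b1), equating Top's and Bottom's payoffs gives 3q + 1 = −11q + 7 ⇒ q = 3/7.

11/14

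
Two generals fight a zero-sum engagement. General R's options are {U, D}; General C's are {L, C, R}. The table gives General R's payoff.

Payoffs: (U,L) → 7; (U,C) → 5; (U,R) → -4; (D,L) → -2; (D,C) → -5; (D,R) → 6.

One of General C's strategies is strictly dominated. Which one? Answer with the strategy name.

L

C holds General R's payoff strictly below L in every row: 5 < 7, -5 < -2.
So L is strictly dominated for General C.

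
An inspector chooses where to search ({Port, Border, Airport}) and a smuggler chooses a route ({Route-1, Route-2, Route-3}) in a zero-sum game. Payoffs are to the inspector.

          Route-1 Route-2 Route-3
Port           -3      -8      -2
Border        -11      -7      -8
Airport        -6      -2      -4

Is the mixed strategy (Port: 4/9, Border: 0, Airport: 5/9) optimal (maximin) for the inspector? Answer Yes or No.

Against Route-1 this mix gives (4/9)·(-3) + (5/9)·(-6) = -14/3.
Against Route-2 this mix gives (4/9)·(-8) + (5/9)·(-2) = -14/3.
Against Route-3 this mix gives (4/9)·(-2) + (5/9)·(-4) = -28/9.
All of the smuggler's active replies (Route-1, Route-2) yield -14/3, and no column does worse for the inspector. The mix makes the smuggler indifferent and guarantees -14/3, so it is optimal.

Yes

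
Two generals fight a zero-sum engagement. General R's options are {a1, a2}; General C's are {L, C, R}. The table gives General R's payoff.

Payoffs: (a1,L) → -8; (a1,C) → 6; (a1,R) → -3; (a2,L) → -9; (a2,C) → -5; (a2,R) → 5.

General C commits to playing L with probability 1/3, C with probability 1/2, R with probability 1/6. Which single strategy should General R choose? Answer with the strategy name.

a1

Expected payoff of a1: (1/3)·(-8) + (1/2)·6 + (1/6)·(-3) = -1/6.
Expected payoff of a2: (1/3)·(-9) + (1/2)·(-5) + (1/6)·5 = -14/3.
The largest is -1/6, so General R's best response is a1.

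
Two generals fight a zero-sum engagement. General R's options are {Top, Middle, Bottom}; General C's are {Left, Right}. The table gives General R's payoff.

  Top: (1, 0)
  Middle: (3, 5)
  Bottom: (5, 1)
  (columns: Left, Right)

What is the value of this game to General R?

Row minima: Top → 0, Middle → 3, Bottom → 1; maximin = 3.
Column maxima: Left → 5, Right → 5; minimax = 5.
3 ≠ 5, so there is no saddle point; optimal play is mixed.
Top is strictly dominated by Middle, so General R never plays it.
On the remaining 2×2 (Middle, Bottom vs Left, Right):
Let General R play Middle with probability p. Expected payoff against Left: 3p + 5(1−p) = −2p + 5; against Right: 5p + 1(1−p) = 4p + 1.
Setting these equal: −2p + 5 = 4p + 1 ⇒ −6p = -4 ⇒ p = 2/3, and the value is (-2)·(2/3) + 5 = 11/3.
For General C: with q = P(Left), equating Middle's and Bottom's payoffs gives −2q + 5 = 4q + 1 ⇒ q = 2/3.

11/3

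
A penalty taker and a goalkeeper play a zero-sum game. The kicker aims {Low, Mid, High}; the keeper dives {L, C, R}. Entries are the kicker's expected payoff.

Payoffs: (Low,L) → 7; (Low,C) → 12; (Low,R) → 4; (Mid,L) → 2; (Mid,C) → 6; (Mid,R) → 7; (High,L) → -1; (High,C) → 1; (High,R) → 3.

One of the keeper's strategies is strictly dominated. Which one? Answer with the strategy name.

C

L holds the kicker's payoff strictly below C in every row: 7 < 12, 2 < 6, -1 < 1.
So C is strictly dominated for the keeper.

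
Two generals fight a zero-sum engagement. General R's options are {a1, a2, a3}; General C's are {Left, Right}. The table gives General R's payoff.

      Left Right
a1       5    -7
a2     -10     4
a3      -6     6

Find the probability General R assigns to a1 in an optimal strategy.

1/2

Row minima: a1 → -7, a2 → -10, a3 → -6; maximin = -6.
Column maxima: Left → 5, Right → 6; minimax = 5.
-6 ≠ 5, so there is no saddle point; optimal play is mixed.
a2 is strictly dominated by a3, so General R never plays it.
On the remaining 2×2 (a1, a3 vs Left, Right):
Let General R play a1 with probability p. Expected payoff against Left: 5p + (-6)(1−p) = 11p − 6; against Right: (-7)p + 6(1−p) = −13p + 6.
Setting these equal: 11p − 6 = −13p + 6 ⇒ 24p = 12 ⇒ p = 1/2, and the value is (11)·(1/2) − 6 = -1/2.
For General C: with q = P(Left), equating a1's and a3's payoffs gives 12q − 7 = −12q + 6 ⇒ q = 13/24.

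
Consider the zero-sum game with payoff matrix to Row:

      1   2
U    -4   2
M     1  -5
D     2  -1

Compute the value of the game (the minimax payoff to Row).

Row minima: U → -4, M → -5, D → -1; maximin = -1.
Column maxima: 1 → 2, 2 → 2; minimax = 2.
-1 ≠ 2, so there is no saddle point; optimal play is mixed.
M is strictly dominated by D, so Row never plays it.
On the remaining 2×2 (U, D vs 1, 2):
Let Row play U with probability p. Expected payoff against 1: (-4)p + 2(1−p) = −6p + 2; against 2: 2p + (-1)(1−p) = 3p − 1.
Setting these equal: −6p + 2 = 3p − 1 ⇒ −9p = -3 ⇒ p = 1/3, and the value is (-6)·(1/3) + 2 = 0.
For Column: with q = P(1), equating U's and D's payoffs gives −6q + 2 = 3q − 1 ⇒ q = 1/3.

0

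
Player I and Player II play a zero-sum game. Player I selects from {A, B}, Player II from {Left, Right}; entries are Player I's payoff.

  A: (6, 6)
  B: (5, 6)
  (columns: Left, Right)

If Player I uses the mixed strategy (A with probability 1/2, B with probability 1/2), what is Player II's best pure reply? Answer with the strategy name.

Left

If Player II plays Left, Player I's expected payoff is (1/2)·6 + (1/2)·5 = 11/2.
If Player II plays Right, Player I's expected payoff is (1/2)·6 + (1/2)·6 = 6.
Player II minimizes Player I's payoff; the smallest is 11/2, so the best response is Left.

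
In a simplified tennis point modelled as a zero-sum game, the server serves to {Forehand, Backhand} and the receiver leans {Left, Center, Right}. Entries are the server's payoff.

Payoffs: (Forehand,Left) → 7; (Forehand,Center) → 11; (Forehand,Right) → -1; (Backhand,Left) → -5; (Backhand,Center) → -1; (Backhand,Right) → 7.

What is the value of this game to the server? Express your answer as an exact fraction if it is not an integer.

Row minima: Forehand → -1, Backhand → -5; maximin = -1.
Column maxima: Left → 7, Center → 11, Right → 7; minimax = 7.
-1 ≠ 7, so there is no saddle point; optimal play is mixed.
Center is strictly dominated by Left (it gives the server strictly more in every row), so the receiver never plays it.
On the remaining 2×2 (Forehand, Backhand vs Left, Right):
Let the server play Forehand with probability p. Expected payoff against Left: 7p + (-5)(1−p) = 12p − 5; against Right: (-1)p + 7(1−p) = −8p + 7.
Setting these equal: 12p − 5 = −8p + 7 ⇒ 20p = 12 ⇒ p = 3/5, and the value is (12)·(3/5) − 5 = 11/5.
For the receiver: with q = P(Left), equating Forehand's and Backhand's payoffs gives 8q − 1 = −12q + 7 ⇒ q = 2/5.

11/5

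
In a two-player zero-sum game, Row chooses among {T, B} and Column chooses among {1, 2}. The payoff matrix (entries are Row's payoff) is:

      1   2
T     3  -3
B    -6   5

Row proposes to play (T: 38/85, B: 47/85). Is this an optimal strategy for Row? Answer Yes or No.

Against 1 this mix gives (38/85)·3 + (47/85)·(-6) = -168/85.
Against 2 this mix gives (38/85)·(-3) + (47/85)·5 = 121/85.
Column will play 1, holding Row to -168/85. Shifting weight toward the row that does better against 1 would raise this floor (the equalizing mix achieves -3/17 against both 1 and 2), so the proposed strategy is not optimal.

No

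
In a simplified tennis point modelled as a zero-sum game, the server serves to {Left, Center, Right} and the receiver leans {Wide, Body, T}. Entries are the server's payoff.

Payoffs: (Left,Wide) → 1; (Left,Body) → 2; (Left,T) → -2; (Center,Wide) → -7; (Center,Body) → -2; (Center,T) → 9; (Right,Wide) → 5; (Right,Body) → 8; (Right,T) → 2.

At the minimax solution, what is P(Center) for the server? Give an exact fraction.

3/19

Row minima: Left → -2, Center → -7, Right → 2; maximin = 2.
Column maxima: Wide → 5, Body → 8, T → 9; minimax = 5.
2 ≠ 5, so there is no saddle point; optimal play is mixed.
Left is strictly dominated by Right, so the server never plays it.
Body is strictly dominated by Wide (it gives the server strictly more in every row), so the receiver never plays it.
On the remaining 2×2 (Center, Right vs Wide, T):
Let the server play Center with probability p. Expected payoff against Wide: (-7)p + 5(1−p) = −12p + 5; against T: 9p + 2(1−p) = 7p + 2.
Setting these equal: −12p + 5 = 7p + 2 ⇒ −19p = -3 ⇒ p = 3/19, and the value is (-12)·(3/19) + 5 = 59/19.
For the receiver: with q = P(Wide), equating Center's and Right's payoffs gives −16q + 9 = 3q + 2 ⇒ q = 7/19.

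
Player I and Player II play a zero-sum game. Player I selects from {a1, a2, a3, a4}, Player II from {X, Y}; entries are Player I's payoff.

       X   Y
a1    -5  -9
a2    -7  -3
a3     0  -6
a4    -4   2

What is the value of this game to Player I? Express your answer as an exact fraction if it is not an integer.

Row minima: a1 → -9, a2 → -7, a3 → -6, a4 → -4; maximin = -4.
Column maxima: X → 0, Y → 2; minimax = 0.
-4 ≠ 0, so there is no saddle point; optimal play is mixed.
a1 is strictly dominated by a3, so Player I never plays it.
a2 is strictly dominated by a4, so Player I never plays it.
On the remaining 2×2 (a3, a4 vs X, Y):
Let Player I play a3 with probability p. Expected payoff against X: 0p + (-4)(1−p) = 4p − 4; against Y: (-6)p + 2(1−p) = −8p + 2.
Setting these equal: 4p − 4 = −8p + 2 ⇒ 12p = 6 ⇒ p = 1/2, and the value is (4)·(1/2) − 4 = -2.
For Player II: with q = P(X), equating a3's and a4's payoffs gives 6q − 6 = −6q + 2 ⇒ q = 2/3.

-2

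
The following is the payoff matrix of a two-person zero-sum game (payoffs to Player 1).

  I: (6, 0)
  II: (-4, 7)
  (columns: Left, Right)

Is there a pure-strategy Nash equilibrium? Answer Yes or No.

Row minima: I → 0, II → -4; maximin = 0.
Column maxima: Left → 6, Right → 7; minimax = 6.
0 ≠ 6, so no pure-strategy equilibrium exists.

No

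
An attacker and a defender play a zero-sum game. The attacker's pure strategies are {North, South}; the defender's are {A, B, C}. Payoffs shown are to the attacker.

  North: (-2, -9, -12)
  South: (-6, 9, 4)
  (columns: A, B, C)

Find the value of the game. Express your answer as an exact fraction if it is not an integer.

Row minima: North → -12, South → -6; maximin = -6.
Column maxima: A → -2, B → 9, C → 4; minimax = -2.
-6 ≠ -2, so there is no saddle point; optimal play is mixed.
B is strictly dominated by C (it gives the attacker strictly more in every row), so the defender never plays it.
On the remaining 2×2 (North, South vs A, C):
Let the attacker play North with probability p. Expected payoff against A: (-2)p + (-6)(1−p) = 4p − 6; against C: (-12)p + 4(1−p) = −16p + 4.
Setting these equal: 4p − 6 = −16p + 4 ⇒ 20p = 10 ⇒ p = 1/2, and the value is (4)·(1/2) − 6 = -4.
For the defender: with q = P(A), equating North's and South's payoffs gives 10q − 12 = −10q + 4 ⇒ q = 4/5.

-4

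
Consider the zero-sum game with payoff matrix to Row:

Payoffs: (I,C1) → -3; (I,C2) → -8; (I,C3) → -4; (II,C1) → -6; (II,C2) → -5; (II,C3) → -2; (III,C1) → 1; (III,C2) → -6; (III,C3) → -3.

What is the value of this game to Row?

-41/8

Row minima: I → -8, II → -6, III → -6; maximin = -6.
Column maxima: C1 → 1, C2 → -5, C3 → -2; minimax = -5.
-6 ≠ -5, so there is no saddle point; optimal play is mixed.
I is strictly dominated by III, so Row never plays it.
C3 is strictly dominated by C2 (it gives Row strictly more in every row), so Column never plays it.
On the remaining 2×2 (II, III vs C1, C2):
Let Row play II with probability p. Expected payoff against C1: (-6)p + 1(1−p) = −7p + 1; against C2: (-5)p + (-6)(1−p) = p − 6.
Setting these equal: −7p + 1 = p − 6 ⇒ −8p = -7 ⇒ p = 7/8, and the value is (-7)·(7/8) + 1 = -41/8.
For Column: with q = P(C1), equating II's and III's payoffs gives −q − 5 = 7q − 6 ⇒ q = 1/8.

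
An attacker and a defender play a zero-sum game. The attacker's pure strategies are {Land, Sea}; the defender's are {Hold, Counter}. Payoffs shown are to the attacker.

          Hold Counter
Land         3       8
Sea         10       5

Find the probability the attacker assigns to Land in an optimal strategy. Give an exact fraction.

Row minima: Land → 3, Sea → 5; maximin = 5.
Column maxima: Hold → 10, Counter → 8; minimax = 8.
5 ≠ 8, so there is no saddle point; optimal play is mixed.
Let the attacker play Land with probability p. Expected payoff against Hold: 3p + 10(1−p) = −7p + 10; against Counter: 8p + 5(1−p) = 3p + 5.
Setting these equal: −7p + 10 = 3p + 5 ⇒ −10p = -5 ⇒ p = 1/2, and the value is (-7)·(1/2) + 10 = 13/2.
For the defender: with q = P(Hold), equating Land's and Sea's payoffs gives −5q + 8 = 5q + 5 ⇒ q = 3/10.

1/2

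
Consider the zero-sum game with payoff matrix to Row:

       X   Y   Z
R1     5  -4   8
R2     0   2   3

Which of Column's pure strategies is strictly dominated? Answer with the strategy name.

Z

X holds Row's payoff strictly below Z in every row: 5 < 8, 0 < 3.
So Z is strictly dominated for Column.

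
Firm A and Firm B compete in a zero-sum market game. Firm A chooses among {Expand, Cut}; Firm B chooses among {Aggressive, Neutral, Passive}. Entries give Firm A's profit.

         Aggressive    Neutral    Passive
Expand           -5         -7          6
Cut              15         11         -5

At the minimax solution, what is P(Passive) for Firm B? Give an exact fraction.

18/29

Row minima: Expand → -7, Cut → -5; maximin = -5.
Column maxima: Aggressive → 15, Neutral → 11, Passive → 6; minimax = 6.
-5 ≠ 6, so there is no saddle point; optimal play is mixed.
Aggressive is strictly dominated by Neutral (it gives Firm A strictly more in every row), so Firm B never plays it.
On the remaining 2×2 (Expand, Cut vs Neutral, Passive):
Let Firm A play Expand with probability p. Expected payoff against Neutral: (-7)p + 11(1−p) = −18p + 11; against Passive: 6p + (-5)(1−p) = 11p − 5.
Setting these equal: −18p + 11 = 11p − 5 ⇒ −29p = -16 ⇒ p = 16/29, and the value is (-18)·(16/29) + 11 = 31/29.
For Firm B: with q = P(Neutral), equating Expand's and Cut's payoffs gives −13q + 6 = 16q − 5 ⇒ q = 11/29.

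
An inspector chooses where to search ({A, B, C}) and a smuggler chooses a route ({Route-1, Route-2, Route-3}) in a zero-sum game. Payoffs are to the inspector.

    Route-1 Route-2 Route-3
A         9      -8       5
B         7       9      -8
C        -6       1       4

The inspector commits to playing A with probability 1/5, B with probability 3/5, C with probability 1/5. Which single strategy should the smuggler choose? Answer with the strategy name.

If the smuggler plays Route-1, the inspector's expected payoff is (1/5)·9 + (3/5)·7 + (1/5)·(-6) = 24/5.
If the smuggler plays Route-2, the inspector's expected payoff is (1/5)·(-8) + (3/5)·9 + (1/5)·1 = 4.
If the smuggler plays Route-3, the inspector's expected payoff is (1/5)·5 + (3/5)·(-8) + (1/5)·4 = -3.
The smuggler minimizes the inspector's payoff; the smallest is -3, so the best response is Route-3.

Route-3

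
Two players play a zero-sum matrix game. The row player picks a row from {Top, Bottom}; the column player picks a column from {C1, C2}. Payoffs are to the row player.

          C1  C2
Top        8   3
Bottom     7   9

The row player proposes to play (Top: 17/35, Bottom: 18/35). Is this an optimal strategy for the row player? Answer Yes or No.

No

Against C1 this mix gives (17/35)·8 + (18/35)·7 = 262/35.
Against C2 this mix gives (17/35)·3 + (18/35)·9 = 213/35.
The column player will play C2, holding the row player to 213/35. Shifting weight toward the row that does better against C2 would raise this floor (the equalizing mix achieves 51/7 against both C2 and C1), so the proposed strategy is not optimal.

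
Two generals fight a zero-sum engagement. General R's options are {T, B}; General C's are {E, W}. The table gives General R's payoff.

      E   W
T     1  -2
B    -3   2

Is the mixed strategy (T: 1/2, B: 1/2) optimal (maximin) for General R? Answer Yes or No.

Against E this mix gives (1/2)·1 + (1/2)·(-3) = -1.
Against W this mix gives (1/2)·(-2) + (1/2)·2 = 0.
General C will play E, holding General R to -1. Shifting weight toward the row that does better against E would raise this floor (the equalizing mix achieves -1/2 against both E and W), so the proposed strategy is not optimal.

No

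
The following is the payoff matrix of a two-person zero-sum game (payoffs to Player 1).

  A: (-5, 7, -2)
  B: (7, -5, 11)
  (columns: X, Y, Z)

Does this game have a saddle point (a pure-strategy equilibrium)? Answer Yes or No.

No

Row minima: A → -5, B → -5; maximin = -5.
Column maxima: X → 7, Y → 7, Z → 11; minimax = 7.
-5 ≠ 7, so no pure-strategy equilibrium exists.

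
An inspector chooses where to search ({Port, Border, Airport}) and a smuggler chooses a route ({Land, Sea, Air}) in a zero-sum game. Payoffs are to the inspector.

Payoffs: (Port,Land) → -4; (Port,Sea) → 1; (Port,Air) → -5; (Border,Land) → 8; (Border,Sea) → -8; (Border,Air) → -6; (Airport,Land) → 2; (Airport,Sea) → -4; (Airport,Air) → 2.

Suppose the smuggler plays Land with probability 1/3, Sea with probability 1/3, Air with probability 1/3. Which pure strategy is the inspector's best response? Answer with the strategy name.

Airport

Expected payoff of Port: (1/3)·(-4) + (1/3)·1 + (1/3)·(-5) = -8/3.
Expected payoff of Border: (1/3)·8 + (1/3)·(-8) + (1/3)·(-6) = -2.
Expected payoff of Airport: (1/3)·2 + (1/3)·(-4) + (1/3)·2 = 0.
The largest is 0, so the inspector's best response is Airport.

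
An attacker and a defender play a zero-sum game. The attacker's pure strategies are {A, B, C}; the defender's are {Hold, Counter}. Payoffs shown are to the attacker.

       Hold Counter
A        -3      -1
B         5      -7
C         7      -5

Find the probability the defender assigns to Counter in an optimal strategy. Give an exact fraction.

Row minima: A → -3, B → -7, C → -5; maximin = -3.
Column maxima: Hold → 7, Counter → -1; minimax = -1.
-3 ≠ -1, so there is no saddle point; optimal play is mixed.
B is strictly dominated by C, so the attacker never plays it.
On the remaining 2×2 (A, C vs Hold, Counter):
Let the attacker play A with probability p. Expected payoff against Hold: (-3)p + 7(1−p) = −10p + 7; against Counter: (-1)p + (-5)(1−p) = 4p − 5.
Setting these equal: −10p + 7 = 4p − 5 ⇒ −14p = -12 ⇒ p = 6/7, and the value is (-10)·(6/7) + 7 = -11/7.
For the defender: with q = P(Hold), equating A's and C's payoffs gives −2q − 1 = 12q − 5 ⇒ q = 2/7.

5/7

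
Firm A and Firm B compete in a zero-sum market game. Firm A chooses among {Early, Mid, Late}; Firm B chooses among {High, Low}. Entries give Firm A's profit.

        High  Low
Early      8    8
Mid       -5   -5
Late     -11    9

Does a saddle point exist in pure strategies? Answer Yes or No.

Yes

Row minima: Early → 8, Mid → -5, Late → -11; maximin = 8.
Column maxima: High → 8, Low → 9; minimax = 8.
maximin = minimax = 8, so a saddle point exists.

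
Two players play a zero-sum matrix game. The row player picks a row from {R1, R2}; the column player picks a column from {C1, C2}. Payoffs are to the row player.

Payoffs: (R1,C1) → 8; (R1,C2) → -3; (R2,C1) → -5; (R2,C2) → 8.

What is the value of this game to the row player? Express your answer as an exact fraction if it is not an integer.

Row minima: R1 → -3, R2 → -5; maximin = -3.
Column maxima: C1 → 8, C2 → 8; minimax = 8.
-3 ≠ 8, so there is no saddle point; optimal play is mixed.
Let the row player play R1 with probability p. Expected payoff against C1: 8p + (-5)(1−p) = 13p − 5; against C2: (-3)p + 8(1−p) = −11p + 8.
Setting these equal: 13p − 5 = −11p + 8 ⇒ 24p = 13 ⇒ p = 13/24, and the value is (13)·(13/24) − 5 = 49/24.
For the column player: with q = P(C1), equating R1's and R2's payoffs gives 11q − 3 = −13q + 8 ⇒ q = 11/24.

49/24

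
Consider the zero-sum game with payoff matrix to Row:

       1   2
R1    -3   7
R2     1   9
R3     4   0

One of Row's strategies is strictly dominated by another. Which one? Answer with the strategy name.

R2 gives a strictly higher payoff than R1 against every column: 1 > -3, 9 > 7.
So R1 is strictly dominated and Row never plays it.

R1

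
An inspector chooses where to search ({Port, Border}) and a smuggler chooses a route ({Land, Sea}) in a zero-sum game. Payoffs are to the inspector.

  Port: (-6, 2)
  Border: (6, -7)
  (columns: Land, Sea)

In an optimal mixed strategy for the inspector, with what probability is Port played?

13/21

Row minima: Port → -6, Border → -7; maximin = -6.
Column maxima: Land → 6, Sea → 2; minimax = 2.
-6 ≠ 2, so there is no saddle point; optimal play is mixed.
Let the inspector play Port with probability p. Expected payoff against Land: (-6)p + 6(1−p) = −12p + 6; against Sea: 2p + (-7)(1−p) = 9p − 7.
Setting these equal: −12p + 6 = 9p − 7 ⇒ −21p = -13 ⇒ p = 13/21, and the value is (-12)·(13/21) + 6 = -10/7.
For the smuggler: with q = P(Land), equating Port's and Border's payoffs gives −8q + 2 = 13q − 7 ⇒ q = 3/7.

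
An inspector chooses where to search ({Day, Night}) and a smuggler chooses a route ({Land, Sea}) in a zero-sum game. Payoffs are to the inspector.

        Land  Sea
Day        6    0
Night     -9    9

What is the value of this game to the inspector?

Row minima: Day → 0, Night → -9; maximin = 0.
Column maxima: Land → 6, Sea → 9; minimax = 6.
0 ≠ 6, so there is no saddle point; optimal play is mixed.
Let the inspector play Day with probability p. Expected payoff against Land: 6p + (-9)(1−p) = 15p − 9; against Sea: 0p + 9(1−p) = −9p + 9.
Setting these equal: 15p − 9 = −9p + 9 ⇒ 24p = 18 ⇒ p = 3/4, and the value is (15)·(3/4) − 9 = 9/4.
For the smuggler: with q = P(Land), equating Day's and Night's payoffs gives 6q = −18q + 9 ⇒ q = 3/8.

9/4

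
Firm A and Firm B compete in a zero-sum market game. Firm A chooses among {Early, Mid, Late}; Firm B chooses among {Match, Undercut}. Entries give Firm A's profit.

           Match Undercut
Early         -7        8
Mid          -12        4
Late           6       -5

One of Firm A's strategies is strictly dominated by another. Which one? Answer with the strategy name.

Early gives a strictly higher payoff than Mid against every column: -7 > -12, 8 > 4.
So Mid is strictly dominated and Firm A never plays it.

Mid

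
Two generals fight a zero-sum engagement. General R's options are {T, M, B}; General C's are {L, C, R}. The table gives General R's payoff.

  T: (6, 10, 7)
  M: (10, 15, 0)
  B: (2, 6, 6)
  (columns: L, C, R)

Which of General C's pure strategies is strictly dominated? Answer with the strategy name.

L holds General R's payoff strictly below C in every row: 6 < 10, 10 < 15, 2 < 6.
So C is strictly dominated for General C.

C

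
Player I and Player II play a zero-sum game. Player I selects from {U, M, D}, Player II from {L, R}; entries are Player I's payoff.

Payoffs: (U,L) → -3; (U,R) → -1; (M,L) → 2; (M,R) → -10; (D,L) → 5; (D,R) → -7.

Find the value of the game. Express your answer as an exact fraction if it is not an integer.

-13/7

Row minima: U → -3, M → -10, D → -7; maximin = -3.
Column maxima: L → 5, R → -1; minimax = -1.
-3 ≠ -1, so there is no saddle point; optimal play is mixed.
M is strictly dominated by D, so Player I never plays it.
On the remaining 2×2 (U, D vs L, R):
Let Player I play U with probability p. Expected payoff against L: (-3)p + 5(1−p) = −8p + 5; against R: (-1)p + (-7)(1−p) = 6p − 7.
Setting these equal: −8p + 5 = 6p − 7 ⇒ −14p = -12 ⇒ p = 6/7, and the value is (-8)·(6/7) + 5 = -13/7.
For Player II: with q = P(L), equating U's and D's payoffs gives −2q − 1 = 12q − 7 ⇒ q = 3/7.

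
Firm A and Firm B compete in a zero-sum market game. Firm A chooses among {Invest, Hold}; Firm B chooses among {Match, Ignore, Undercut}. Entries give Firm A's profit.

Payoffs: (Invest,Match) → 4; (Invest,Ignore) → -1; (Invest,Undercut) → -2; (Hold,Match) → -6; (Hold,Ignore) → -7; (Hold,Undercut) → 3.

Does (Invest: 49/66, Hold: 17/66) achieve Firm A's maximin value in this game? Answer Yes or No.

Against Match this mix gives (49/66)·4 + (17/66)·(-6) = 47/33.
Against Ignore this mix gives (49/66)·(-1) + (17/66)·(-7) = -28/11.
Against Undercut this mix gives (49/66)·(-2) + (17/66)·3 = -47/66.
Firm B will play Ignore, holding Firm A to -28/11. Shifting weight toward the row that does better against Ignore would raise this floor (the equalizing mix achieves -17/11 against both Ignore and Undercut), so the proposed strategy is not optimal.

No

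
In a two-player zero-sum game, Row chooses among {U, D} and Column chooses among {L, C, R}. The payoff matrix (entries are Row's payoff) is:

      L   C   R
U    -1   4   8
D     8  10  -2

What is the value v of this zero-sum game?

62/19

Row minima: U → -1, D → -2; maximin = -1.
Column maxima: L → 8, C → 10, R → 8; minimax = 8.
-1 ≠ 8, so there is no saddle point; optimal play is mixed.
C is strictly dominated by L (it gives Row strictly more in every row), so Column never plays it.
On the remaining 2×2 (U, D vs L, R):
Let Row play U with probability p. Expected payoff against L: (-1)p + 8(1−p) = −9p + 8; against R: 8p + (-2)(1−p) = 10p − 2.
Setting these equal: −9p + 8 = 10p − 2 ⇒ −19p = -10 ⇒ p = 10/19, and the value is (-9)·(10/19) + 8 = 62/19.
For Column: with q = P(L), equating U's and D's payoffs gives −9q + 8 = 10q − 2 ⇒ q = 10/19.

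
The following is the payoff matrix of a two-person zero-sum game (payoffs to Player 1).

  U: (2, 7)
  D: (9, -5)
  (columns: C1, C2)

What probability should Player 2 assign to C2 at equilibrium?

Row minima: U → 2, D → -5; maximin = 2.
Column maxima: C1 → 9, C2 → 7; minimax = 7.
2 ≠ 7, so there is no saddle point; optimal play is mixed.
Let Player 1 play U with probability p. Expected payoff against C1: 2p + 9(1−p) = −7p + 9; against C2: 7p + (-5)(1−p) = 12p − 5.
Setting these equal: −7p + 9 = 12p − 5 ⇒ −19p = -14 ⇒ p = 14/19, and the value is (-7)·(14/19) + 9 = 73/19.
For Player 2: with q = P(C1), equating U's and D's payoffs gives −5q + 7 = 14q − 5 ⇒ q = 12/19.

7/19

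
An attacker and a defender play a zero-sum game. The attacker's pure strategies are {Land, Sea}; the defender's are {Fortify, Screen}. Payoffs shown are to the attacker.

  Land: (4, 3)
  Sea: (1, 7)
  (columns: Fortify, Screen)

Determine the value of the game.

Row minima: Land → 3, Sea → 1; maximin = 3.
Column maxima: Fortify → 4, Screen → 7; minimax = 4.
3 ≠ 4, so there is no saddle point; optimal play is mixed.
Let the attacker play Land with probability p. Expected payoff against Fortify: 4p + 1(1−p) = 3p + 1; against Screen: 3p + 7(1−p) = −4p + 7.
Setting these equal: 3p + 1 = −4p + 7 ⇒ 7p = 6 ⇒ p = 6/7, and the value is (3)·(6/7) + 1 = 25/7.
For the defender: with q = P(Fortify), equating Land's and Sea's payoffs gives q + 3 = −6q + 7 ⇒ q = 4/7.

25/7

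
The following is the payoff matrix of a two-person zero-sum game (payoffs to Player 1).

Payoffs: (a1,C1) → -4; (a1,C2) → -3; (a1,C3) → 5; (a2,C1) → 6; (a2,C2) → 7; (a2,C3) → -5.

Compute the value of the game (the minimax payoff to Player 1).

1/2

Row minima: a1 → -4, a2 → -5; maximin = -4.
Column maxima: C1 → 6, C2 → 7, C3 → 5; minimax = 5.
-4 ≠ 5, so there is no saddle point; optimal play is mixed.
C2 is strictly dominated by C1 (it gives Player 1 strictly more in every row), so Player 2 never plays it.
On the remaining 2×2 (a1, a2 vs C1, C3):
Let Player 1 play a1 with probability p. Expected payoff against C1: (-4)p + 6(1−p) = −10p + 6; against C3: 5p + (-5)(1−p) = 10p − 5.
Setting these equal: −10p + 6 = 10p − 5 ⇒ −20p = -11 ⇒ p = 11/20, and the value is (-10)·(11/20) + 6 = 1/2.
For Player 2: with q = P(C1), equating a1's and a2's payoffs gives −9q + 5 = 11q − 5 ⇒ q = 1/2.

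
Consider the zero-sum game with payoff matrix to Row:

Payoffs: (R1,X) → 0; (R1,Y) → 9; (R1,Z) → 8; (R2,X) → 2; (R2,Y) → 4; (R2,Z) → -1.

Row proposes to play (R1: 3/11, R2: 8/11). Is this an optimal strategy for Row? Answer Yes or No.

Yes

Against X this mix gives (3/11)·0 + (8/11)·2 = 16/11.
Against Y this mix gives (3/11)·9 + (8/11)·4 = 59/11.
Against Z this mix gives (3/11)·8 + (8/11)·(-1) = 16/11.
All of Column's active replies (X, Z) yield 16/11, and no column does worse for Row. The mix makes Column indifferent and guarantees 16/11, so it is optimal.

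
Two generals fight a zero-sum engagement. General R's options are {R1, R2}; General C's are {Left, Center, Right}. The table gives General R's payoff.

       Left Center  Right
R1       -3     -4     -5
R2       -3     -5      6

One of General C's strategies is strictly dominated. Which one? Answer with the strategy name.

Center holds General R's payoff strictly below Left in every row: -4 < -3, -5 < -3.
So Left is strictly dominated for General C.

Left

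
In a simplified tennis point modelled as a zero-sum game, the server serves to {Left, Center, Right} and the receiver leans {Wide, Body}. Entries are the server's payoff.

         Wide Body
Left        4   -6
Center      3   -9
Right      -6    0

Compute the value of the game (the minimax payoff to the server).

-9/4

Row minima: Left → -6, Center → -9, Right → -6; maximin = -6.
Column maxima: Wide → 4, Body → 0; minimax = 0.
-6 ≠ 0, so there is no saddle point; optimal play is mixed.
Center is strictly dominated by Left, so the server never plays it.
On the remaining 2×2 (Left, Right vs Wide, Body):
Let the server play Left with probability p. Expected payoff against Wide: 4p + (-6)(1−p) = 10p − 6; against Body: (-6)p + 0(1−p) = −6p.
Setting these equal: 10p − 6 = −6p ⇒ 16p = 6 ⇒ p = 3/8, and the value is (10)·(3/8) − 6 = -9/4.
For the receiver: with q = P(Wide), equating Left's and Right's payoffs gives 10q − 6 = −6q ⇒ q = 3/8.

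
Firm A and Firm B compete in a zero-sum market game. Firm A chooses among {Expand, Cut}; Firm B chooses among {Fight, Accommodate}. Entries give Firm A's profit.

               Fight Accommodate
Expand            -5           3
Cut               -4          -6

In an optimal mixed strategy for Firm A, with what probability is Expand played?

Row minima: Expand → -5, Cut → -6; maximin = -5.
Column maxima: Fight → -4, Accommodate → 3; minimax = -4.
-5 ≠ -4, so there is no saddle point; optimal play is mixed.
Let Firm A play Expand with probability p. Expected payoff against Fight: (-5)p + (-4)(1−p) = −p − 4; against Accommodate: 3p + (-6)(1−p) = 9p − 6.
Setting these equal: −p − 4 = 9p − 6 ⇒ −10p = -2 ⇒ p = 1/5, and the value is (-1)·(1/5) − 4 = -21/5.
For Firm B: with q = P(Fight), equating Expand's and Cut's payoffs gives −8q + 3 = 2q − 6 ⇒ q = 9/10.

1/5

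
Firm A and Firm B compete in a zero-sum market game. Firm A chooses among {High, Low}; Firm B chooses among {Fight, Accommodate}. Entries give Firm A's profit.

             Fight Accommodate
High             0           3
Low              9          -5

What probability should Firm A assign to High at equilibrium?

Row minima: High → 0, Low → -5; maximin = 0.
Column maxima: Fight → 9, Accommodate → 3; minimax = 3.
0 ≠ 3, so there is no saddle point; optimal play is mixed.
Let Firm A play High with probability p. Expected payoff against Fight: 0p + 9(1−p) = −9p + 9; against Accommodate: 3p + (-5)(1−p) = 8p − 5.
Setting these equal: −9p + 9 = 8p − 5 ⇒ −17p = -14 ⇒ p = 14/17, and the value is (-9)·(14/17) + 9 = 27/17.
For Firm B: with q = P(Fight), equating High's and Low's payoffs gives −3q + 3 = 14q − 5 ⇒ q = 8/17.

14/17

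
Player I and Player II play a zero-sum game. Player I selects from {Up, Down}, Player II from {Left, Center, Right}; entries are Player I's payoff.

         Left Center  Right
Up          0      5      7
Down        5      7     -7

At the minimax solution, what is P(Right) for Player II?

Row minima: Up → 0, Down → -7; maximin = 0.
Column maxima: Left → 5, Center → 7, Right → 7; minimax = 5.
0 ≠ 5, so there is no saddle point; optimal play is mixed.
Center is strictly dominated by Left (it gives Player I strictly more in every row), so Player II never plays it.
On the remaining 2×2 (Up, Down vs Left, Right):
Let Player I play Up with probability p. Expected payoff against Left: 0p + 5(1−p) = −5p + 5; against Right: 7p + (-7)(1−p) = 14p − 7.
Setting these equal: −5p + 5 = 14p − 7 ⇒ −19p = -12 ⇒ p = 12/19, and the value is (-5)·(12/19) + 5 = 35/19.
For Player II: with q = P(Left), equating Up's and Down's payoffs gives −7q + 7 = 12q − 7 ⇒ q = 14/19.

5/19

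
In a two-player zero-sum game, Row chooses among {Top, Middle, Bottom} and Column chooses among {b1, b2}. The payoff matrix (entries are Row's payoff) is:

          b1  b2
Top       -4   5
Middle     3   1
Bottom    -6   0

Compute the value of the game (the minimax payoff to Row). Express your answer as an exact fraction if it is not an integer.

19/11

Row minima: Top → -4, Middle → 1, Bottom → -6; maximin = 1.
Column maxima: b1 → 3, b2 → 5; minimax = 3.
1 ≠ 3, so there is no saddle point; optimal play is mixed.
Bottom is strictly dominated by Top, so Row never plays it.
On the remaining 2×2 (Top, Middle vs b1, b2):
Let Row play Top with probability p. Expected payoff against b1: (-4)p + 3(1−p) = −7p + 3; against b2: 5p + 1(1−p) = 4p + 1.
Setting these equal: −7p + 3 = 4p + 1 ⇒ −11p = -2 ⇒ p = 2/11, and the value is (-7)·(2/11) + 3 = 19/11.
For Column: with q = P(b1), equating Top's and Middle's payoffs gives −9q + 5 = 2q + 1 ⇒ q = 4/11.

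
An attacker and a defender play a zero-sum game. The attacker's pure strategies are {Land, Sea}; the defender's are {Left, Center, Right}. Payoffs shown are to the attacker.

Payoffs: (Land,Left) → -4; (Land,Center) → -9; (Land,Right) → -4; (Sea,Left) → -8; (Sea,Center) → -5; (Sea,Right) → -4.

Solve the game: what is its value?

Row minima: Land → -9, Sea → -8; maximin = -8.
Column maxima: Left → -4, Center → -5, Right → -4; minimax = -5.
-8 ≠ -5, so there is no saddle point; optimal play is mixed.
Right is strictly dominated by Center (it gives the attacker strictly more in every row), so the defender never plays it.
On the remaining 2×2 (Land, Sea vs Left, Center):
Let the attacker play Land with probability p. Expected payoff against Left: (-4)p + (-8)(1−p) = 4p − 8; against Center: (-9)p + (-5)(1−p) = −4p − 5.
Setting these equal: 4p − 8 = −4p − 5 ⇒ 8p = 3 ⇒ p = 3/8, and the value is (4)·(3/8) − 8 = -13/2.
For the defender: with q = P(Left), equating Land's and Sea's payoffs gives 5q − 9 = −3q − 5 ⇒ q = 1/2.

-13/2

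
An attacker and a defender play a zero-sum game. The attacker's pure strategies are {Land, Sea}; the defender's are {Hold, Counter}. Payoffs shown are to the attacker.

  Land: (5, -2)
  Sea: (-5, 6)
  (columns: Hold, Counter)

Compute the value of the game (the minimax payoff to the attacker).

10/9

Row minima: Land → -2, Sea → -5; maximin = -2.
Column maxima: Hold → 5, Counter → 6; minimax = 5.
-2 ≠ 5, so there is no saddle point; optimal play is mixed.
Let the attacker play Land with probability p. Expected payoff against Hold: 5p + (-5)(1−p) = 10p − 5; against Counter: (-2)p + 6(1−p) = −8p + 6.
Setting these equal: 10p − 5 = −8p + 6 ⇒ 18p = 11 ⇒ p = 11/18, and the value is (10)·(11/18) − 5 = 10/9.
For the defender: with q = P(Hold), equating Land's and Sea's payoffs gives 7q − 2 = −11q + 6 ⇒ q = 4/9.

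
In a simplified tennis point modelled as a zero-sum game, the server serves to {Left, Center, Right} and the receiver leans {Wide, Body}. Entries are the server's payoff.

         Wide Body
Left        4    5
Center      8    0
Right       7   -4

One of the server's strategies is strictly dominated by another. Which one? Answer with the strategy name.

Center gives a strictly higher payoff than Right against every column: 8 > 7, 0 > -4.
So Right is strictly dominated and the server never plays it.

Right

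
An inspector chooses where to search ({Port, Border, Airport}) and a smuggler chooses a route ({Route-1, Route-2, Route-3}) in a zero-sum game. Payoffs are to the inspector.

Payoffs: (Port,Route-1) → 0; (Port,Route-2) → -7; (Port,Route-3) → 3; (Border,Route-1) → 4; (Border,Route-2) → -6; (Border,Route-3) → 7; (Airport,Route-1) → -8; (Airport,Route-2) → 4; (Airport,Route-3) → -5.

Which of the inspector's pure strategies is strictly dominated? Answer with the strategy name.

Port

Border gives a strictly higher payoff than Port against every column: 4 > 0, -6 > -7, 7 > 3.
So Port is strictly dominated and the inspector never plays it.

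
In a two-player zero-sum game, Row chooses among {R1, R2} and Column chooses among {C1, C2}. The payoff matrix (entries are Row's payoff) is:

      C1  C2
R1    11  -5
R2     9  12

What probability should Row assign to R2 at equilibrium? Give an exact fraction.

16/19

Row minima: R1 → -5, R2 → 9; maximin = 9.
Column maxima: C1 → 11, C2 → 12; minimax = 11.
9 ≠ 11, so there is no saddle point; optimal play is mixed.
Let Row play R1 with probability p. Expected payoff against C1: 11p + 9(1−p) = 2p + 9; against C2: (-5)p + 12(1−p) = −17p + 12.
Setting these equal: 2p + 9 = −17p + 12 ⇒ 19p = 3 ⇒ p = 3/19, and the value is (2)·(3/19) + 9 = 177/19.
For Column: with q = P(C1), equating R1's and R2's payoffs gives 16q − 5 = −3q + 12 ⇒ q = 17/19.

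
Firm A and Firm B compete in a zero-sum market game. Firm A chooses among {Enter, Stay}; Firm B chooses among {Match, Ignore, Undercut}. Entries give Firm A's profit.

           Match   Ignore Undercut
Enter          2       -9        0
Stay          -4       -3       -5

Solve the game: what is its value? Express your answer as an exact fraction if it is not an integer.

Row minima: Enter → -9, Stay → -5; maximin = -5.
Column maxima: Match → 2, Ignore → -3, Undercut → 0; minimax = -3.
-5 ≠ -3, so there is no saddle point; optimal play is mixed.
Match is strictly dominated by Undercut (it gives Firm A strictly more in every row), so Firm B never plays it.
On the remaining 2×2 (Enter, Stay vs Ignore, Undercut):
Let Firm A play Enter with probability p. Expected payoff against Ignore: (-9)p + (-3)(1−p) = −6p − 3; against Undercut: 0p + (-5)(1−p) = 5p − 5.
Setting these equal: −6p − 3 = 5p − 5 ⇒ −11p = -2 ⇒ p = 2/11, and the value is (-6)·(2/11) − 3 = -45/11.
For Firm B: with q = P(Ignore), equating Enter's and Stay's payoffs gives −9q = 2q − 5 ⇒ q = 5/11.

-45/11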